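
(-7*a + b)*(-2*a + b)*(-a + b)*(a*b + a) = -14*a^4*b - 14*a^4 + 23*a^3*b^2 + 23*a^3*b - 10*a^2*b^3 - 10*a^2*b^2 + a*b^4 + a*b^3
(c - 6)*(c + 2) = c^2 - 4*c - 12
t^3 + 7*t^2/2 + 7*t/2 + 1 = (t + 1/2)*(t + 1)*(t + 2)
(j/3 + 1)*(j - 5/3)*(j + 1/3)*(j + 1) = j^4/3 + 8*j^3/9 - 26*j^2/27 - 56*j/27 - 5/9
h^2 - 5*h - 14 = (h - 7)*(h + 2)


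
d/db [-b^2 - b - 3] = -2*b - 1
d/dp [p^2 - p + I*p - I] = 2*p - 1 + I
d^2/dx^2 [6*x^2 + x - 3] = 12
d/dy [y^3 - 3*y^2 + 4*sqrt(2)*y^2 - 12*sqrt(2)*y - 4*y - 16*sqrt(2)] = 3*y^2 - 6*y + 8*sqrt(2)*y - 12*sqrt(2) - 4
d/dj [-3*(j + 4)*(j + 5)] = -6*j - 27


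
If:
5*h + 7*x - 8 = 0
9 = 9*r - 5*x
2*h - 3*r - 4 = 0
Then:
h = 187/67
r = 106/201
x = -57/67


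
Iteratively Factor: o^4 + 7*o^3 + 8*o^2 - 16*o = (o)*(o^3 + 7*o^2 + 8*o - 16) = o*(o + 4)*(o^2 + 3*o - 4) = o*(o + 4)^2*(o - 1)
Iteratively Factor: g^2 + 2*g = (g + 2)*(g)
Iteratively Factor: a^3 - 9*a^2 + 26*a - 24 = (a - 3)*(a^2 - 6*a + 8) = (a - 3)*(a - 2)*(a - 4)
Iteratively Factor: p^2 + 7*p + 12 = (p + 3)*(p + 4)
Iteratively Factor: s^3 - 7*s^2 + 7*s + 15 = (s - 3)*(s^2 - 4*s - 5) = (s - 5)*(s - 3)*(s + 1)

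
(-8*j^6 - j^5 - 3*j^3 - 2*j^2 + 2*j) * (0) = 0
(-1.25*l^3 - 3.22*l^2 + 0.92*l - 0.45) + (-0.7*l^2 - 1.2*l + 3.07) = -1.25*l^3 - 3.92*l^2 - 0.28*l + 2.62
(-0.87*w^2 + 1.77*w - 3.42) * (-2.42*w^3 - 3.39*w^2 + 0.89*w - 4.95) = 2.1054*w^5 - 1.3341*w^4 + 1.5018*w^3 + 17.4756*w^2 - 11.8053*w + 16.929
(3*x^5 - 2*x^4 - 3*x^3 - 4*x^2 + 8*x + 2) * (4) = 12*x^5 - 8*x^4 - 12*x^3 - 16*x^2 + 32*x + 8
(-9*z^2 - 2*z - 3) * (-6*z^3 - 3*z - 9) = 54*z^5 + 12*z^4 + 45*z^3 + 87*z^2 + 27*z + 27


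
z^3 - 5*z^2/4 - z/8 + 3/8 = (z - 1)*(z - 3/4)*(z + 1/2)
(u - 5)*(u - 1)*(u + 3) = u^3 - 3*u^2 - 13*u + 15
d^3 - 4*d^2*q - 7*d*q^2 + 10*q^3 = (d - 5*q)*(d - q)*(d + 2*q)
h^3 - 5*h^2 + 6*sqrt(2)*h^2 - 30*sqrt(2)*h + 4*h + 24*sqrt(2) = (h - 4)*(h - 1)*(h + 6*sqrt(2))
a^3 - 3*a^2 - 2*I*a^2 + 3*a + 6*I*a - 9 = (a - 3)*(a - 3*I)*(a + I)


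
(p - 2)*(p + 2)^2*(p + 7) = p^4 + 9*p^3 + 10*p^2 - 36*p - 56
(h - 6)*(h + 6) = h^2 - 36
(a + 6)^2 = a^2 + 12*a + 36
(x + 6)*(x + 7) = x^2 + 13*x + 42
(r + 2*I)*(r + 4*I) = r^2 + 6*I*r - 8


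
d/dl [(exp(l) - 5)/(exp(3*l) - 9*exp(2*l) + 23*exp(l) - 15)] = 2*(2 - exp(l))*exp(l)/(exp(4*l) - 8*exp(3*l) + 22*exp(2*l) - 24*exp(l) + 9)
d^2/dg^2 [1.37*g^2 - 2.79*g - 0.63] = 2.74000000000000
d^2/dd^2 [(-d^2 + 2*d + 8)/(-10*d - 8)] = -144/(125*d^3 + 300*d^2 + 240*d + 64)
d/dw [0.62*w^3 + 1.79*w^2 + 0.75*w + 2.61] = 1.86*w^2 + 3.58*w + 0.75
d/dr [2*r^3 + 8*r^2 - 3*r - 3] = 6*r^2 + 16*r - 3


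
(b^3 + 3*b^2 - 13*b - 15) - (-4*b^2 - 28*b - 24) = b^3 + 7*b^2 + 15*b + 9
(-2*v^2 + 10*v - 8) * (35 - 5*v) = 10*v^3 - 120*v^2 + 390*v - 280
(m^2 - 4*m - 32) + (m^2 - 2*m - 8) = 2*m^2 - 6*m - 40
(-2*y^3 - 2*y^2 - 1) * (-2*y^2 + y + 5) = 4*y^5 + 2*y^4 - 12*y^3 - 8*y^2 - y - 5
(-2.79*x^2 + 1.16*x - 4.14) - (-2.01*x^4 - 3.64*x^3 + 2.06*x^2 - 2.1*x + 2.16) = 2.01*x^4 + 3.64*x^3 - 4.85*x^2 + 3.26*x - 6.3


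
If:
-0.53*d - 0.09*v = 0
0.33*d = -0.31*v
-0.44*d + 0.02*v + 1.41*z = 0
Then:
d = 0.00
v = 0.00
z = 0.00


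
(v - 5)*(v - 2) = v^2 - 7*v + 10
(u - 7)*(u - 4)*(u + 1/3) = u^3 - 32*u^2/3 + 73*u/3 + 28/3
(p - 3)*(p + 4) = p^2 + p - 12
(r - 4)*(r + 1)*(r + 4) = r^3 + r^2 - 16*r - 16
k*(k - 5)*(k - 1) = k^3 - 6*k^2 + 5*k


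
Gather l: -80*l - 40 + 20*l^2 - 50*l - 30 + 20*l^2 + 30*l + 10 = 40*l^2 - 100*l - 60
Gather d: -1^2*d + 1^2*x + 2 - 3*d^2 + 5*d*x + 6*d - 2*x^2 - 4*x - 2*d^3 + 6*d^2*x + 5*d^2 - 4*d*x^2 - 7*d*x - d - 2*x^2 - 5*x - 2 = -2*d^3 + d^2*(6*x + 2) + d*(-4*x^2 - 2*x + 4) - 4*x^2 - 8*x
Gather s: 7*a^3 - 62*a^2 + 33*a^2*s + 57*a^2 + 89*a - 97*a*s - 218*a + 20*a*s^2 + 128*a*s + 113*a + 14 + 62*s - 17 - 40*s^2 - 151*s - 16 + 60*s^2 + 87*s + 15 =7*a^3 - 5*a^2 - 16*a + s^2*(20*a + 20) + s*(33*a^2 + 31*a - 2) - 4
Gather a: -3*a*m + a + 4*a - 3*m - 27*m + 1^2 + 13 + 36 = a*(5 - 3*m) - 30*m + 50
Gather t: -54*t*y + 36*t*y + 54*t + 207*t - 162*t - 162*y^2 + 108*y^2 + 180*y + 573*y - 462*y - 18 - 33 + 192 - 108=t*(99 - 18*y) - 54*y^2 + 291*y + 33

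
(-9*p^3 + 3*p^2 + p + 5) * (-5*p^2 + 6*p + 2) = 45*p^5 - 69*p^4 - 5*p^3 - 13*p^2 + 32*p + 10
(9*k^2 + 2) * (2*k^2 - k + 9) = 18*k^4 - 9*k^3 + 85*k^2 - 2*k + 18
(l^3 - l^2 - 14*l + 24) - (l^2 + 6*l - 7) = l^3 - 2*l^2 - 20*l + 31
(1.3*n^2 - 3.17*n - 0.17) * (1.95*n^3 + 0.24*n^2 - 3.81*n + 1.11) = 2.535*n^5 - 5.8695*n^4 - 6.0453*n^3 + 13.4799*n^2 - 2.871*n - 0.1887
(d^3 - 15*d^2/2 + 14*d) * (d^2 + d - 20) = d^5 - 13*d^4/2 - 27*d^3/2 + 164*d^2 - 280*d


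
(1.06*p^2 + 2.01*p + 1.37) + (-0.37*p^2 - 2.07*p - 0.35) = 0.69*p^2 - 0.0600000000000001*p + 1.02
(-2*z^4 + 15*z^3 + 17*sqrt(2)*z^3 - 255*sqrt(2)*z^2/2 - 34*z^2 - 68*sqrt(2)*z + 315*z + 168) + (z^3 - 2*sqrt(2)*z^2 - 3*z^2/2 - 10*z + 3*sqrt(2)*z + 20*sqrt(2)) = -2*z^4 + 16*z^3 + 17*sqrt(2)*z^3 - 259*sqrt(2)*z^2/2 - 71*z^2/2 - 65*sqrt(2)*z + 305*z + 20*sqrt(2) + 168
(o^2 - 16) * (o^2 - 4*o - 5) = o^4 - 4*o^3 - 21*o^2 + 64*o + 80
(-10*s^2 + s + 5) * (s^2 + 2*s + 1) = -10*s^4 - 19*s^3 - 3*s^2 + 11*s + 5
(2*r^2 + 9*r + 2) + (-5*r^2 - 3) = -3*r^2 + 9*r - 1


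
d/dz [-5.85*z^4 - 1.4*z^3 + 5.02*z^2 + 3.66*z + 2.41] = -23.4*z^3 - 4.2*z^2 + 10.04*z + 3.66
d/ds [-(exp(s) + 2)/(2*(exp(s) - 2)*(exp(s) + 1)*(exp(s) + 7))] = (exp(3*s) + 6*exp(2*s) + 12*exp(s) - 2)*exp(s)/(exp(6*s) + 12*exp(5*s) + 18*exp(4*s) - 136*exp(3*s) - 87*exp(2*s) + 252*exp(s) + 196)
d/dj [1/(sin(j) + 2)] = -cos(j)/(sin(j) + 2)^2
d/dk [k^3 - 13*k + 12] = 3*k^2 - 13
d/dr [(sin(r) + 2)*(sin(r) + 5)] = (2*sin(r) + 7)*cos(r)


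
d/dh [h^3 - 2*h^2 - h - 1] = 3*h^2 - 4*h - 1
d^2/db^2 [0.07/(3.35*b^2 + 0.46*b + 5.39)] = (-1.57115*b^2 - 0.21574*b + 0.07*(6.7*b + 0.46)*(13.4*b + 0.92) - 2.52791)/(3.35*b^2 + 0.46*b + 5.39)^3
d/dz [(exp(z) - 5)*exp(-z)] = 5*exp(-z)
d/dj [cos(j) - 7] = -sin(j)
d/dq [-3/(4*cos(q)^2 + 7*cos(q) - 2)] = -3*(8*cos(q) + 7)*sin(q)/(4*cos(q)^2 + 7*cos(q) - 2)^2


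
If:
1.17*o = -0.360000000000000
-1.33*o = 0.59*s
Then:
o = -0.31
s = 0.69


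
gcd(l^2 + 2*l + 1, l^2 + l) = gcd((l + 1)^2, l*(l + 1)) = l + 1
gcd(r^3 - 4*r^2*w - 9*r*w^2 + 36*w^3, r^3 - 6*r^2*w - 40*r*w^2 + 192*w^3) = r - 4*w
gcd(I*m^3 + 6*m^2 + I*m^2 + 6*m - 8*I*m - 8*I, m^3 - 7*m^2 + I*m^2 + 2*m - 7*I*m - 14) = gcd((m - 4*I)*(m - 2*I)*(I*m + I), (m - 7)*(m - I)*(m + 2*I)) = 1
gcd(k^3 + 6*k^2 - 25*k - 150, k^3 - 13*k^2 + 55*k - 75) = k - 5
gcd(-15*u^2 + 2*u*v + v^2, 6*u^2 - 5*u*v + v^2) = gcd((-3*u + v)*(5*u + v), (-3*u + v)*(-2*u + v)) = 3*u - v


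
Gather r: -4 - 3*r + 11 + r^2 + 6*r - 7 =r^2 + 3*r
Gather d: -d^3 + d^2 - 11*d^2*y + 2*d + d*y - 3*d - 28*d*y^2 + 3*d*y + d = -d^3 + d^2*(1 - 11*y) + d*(-28*y^2 + 4*y)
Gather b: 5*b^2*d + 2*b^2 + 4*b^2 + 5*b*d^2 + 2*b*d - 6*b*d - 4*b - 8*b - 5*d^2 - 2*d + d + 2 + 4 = b^2*(5*d + 6) + b*(5*d^2 - 4*d - 12) - 5*d^2 - d + 6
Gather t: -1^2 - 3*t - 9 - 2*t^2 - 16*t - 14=-2*t^2 - 19*t - 24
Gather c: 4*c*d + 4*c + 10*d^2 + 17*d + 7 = c*(4*d + 4) + 10*d^2 + 17*d + 7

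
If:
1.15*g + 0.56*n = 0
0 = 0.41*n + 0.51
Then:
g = 0.61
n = -1.24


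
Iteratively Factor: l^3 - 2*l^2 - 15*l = (l + 3)*(l^2 - 5*l) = (l - 5)*(l + 3)*(l)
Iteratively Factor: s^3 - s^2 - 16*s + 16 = (s + 4)*(s^2 - 5*s + 4) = (s - 1)*(s + 4)*(s - 4)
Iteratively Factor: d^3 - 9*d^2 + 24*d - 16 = (d - 1)*(d^2 - 8*d + 16) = (d - 4)*(d - 1)*(d - 4)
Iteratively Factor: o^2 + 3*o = (o)*(o + 3)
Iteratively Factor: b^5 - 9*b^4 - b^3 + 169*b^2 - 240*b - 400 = (b - 5)*(b^4 - 4*b^3 - 21*b^2 + 64*b + 80) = (b - 5)^2*(b^3 + b^2 - 16*b - 16) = (b - 5)^2*(b + 4)*(b^2 - 3*b - 4) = (b - 5)^2*(b + 1)*(b + 4)*(b - 4)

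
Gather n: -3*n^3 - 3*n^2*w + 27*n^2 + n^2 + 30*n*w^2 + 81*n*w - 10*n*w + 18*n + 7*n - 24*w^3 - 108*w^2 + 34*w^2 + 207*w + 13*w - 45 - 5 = -3*n^3 + n^2*(28 - 3*w) + n*(30*w^2 + 71*w + 25) - 24*w^3 - 74*w^2 + 220*w - 50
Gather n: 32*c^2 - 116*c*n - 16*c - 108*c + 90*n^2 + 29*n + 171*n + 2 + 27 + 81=32*c^2 - 124*c + 90*n^2 + n*(200 - 116*c) + 110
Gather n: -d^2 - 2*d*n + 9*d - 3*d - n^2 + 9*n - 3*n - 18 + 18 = -d^2 + 6*d - n^2 + n*(6 - 2*d)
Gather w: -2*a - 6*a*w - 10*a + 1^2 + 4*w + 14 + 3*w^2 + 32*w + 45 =-12*a + 3*w^2 + w*(36 - 6*a) + 60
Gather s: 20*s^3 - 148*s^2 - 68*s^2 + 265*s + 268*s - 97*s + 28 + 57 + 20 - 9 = 20*s^3 - 216*s^2 + 436*s + 96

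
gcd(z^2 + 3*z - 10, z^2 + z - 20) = z + 5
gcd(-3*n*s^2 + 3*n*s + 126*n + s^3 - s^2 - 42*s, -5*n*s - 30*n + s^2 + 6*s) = s + 6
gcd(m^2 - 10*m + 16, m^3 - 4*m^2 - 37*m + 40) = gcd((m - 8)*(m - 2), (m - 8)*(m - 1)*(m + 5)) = m - 8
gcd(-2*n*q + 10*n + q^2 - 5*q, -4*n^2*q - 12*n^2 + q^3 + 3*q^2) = -2*n + q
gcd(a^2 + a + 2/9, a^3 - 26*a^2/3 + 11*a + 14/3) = a + 1/3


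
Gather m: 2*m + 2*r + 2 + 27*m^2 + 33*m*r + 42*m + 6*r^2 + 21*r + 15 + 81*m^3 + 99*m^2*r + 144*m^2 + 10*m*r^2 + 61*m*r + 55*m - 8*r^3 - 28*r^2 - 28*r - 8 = 81*m^3 + m^2*(99*r + 171) + m*(10*r^2 + 94*r + 99) - 8*r^3 - 22*r^2 - 5*r + 9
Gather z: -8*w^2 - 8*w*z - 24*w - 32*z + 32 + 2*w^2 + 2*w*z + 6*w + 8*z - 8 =-6*w^2 - 18*w + z*(-6*w - 24) + 24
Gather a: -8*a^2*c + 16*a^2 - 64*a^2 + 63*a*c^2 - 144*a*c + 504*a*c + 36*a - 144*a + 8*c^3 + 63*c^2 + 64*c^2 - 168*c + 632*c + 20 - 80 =a^2*(-8*c - 48) + a*(63*c^2 + 360*c - 108) + 8*c^3 + 127*c^2 + 464*c - 60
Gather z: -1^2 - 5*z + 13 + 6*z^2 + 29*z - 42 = 6*z^2 + 24*z - 30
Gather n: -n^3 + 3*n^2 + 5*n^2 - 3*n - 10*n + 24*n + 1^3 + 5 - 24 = -n^3 + 8*n^2 + 11*n - 18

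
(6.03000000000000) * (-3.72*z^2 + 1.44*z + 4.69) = -22.4316*z^2 + 8.6832*z + 28.2807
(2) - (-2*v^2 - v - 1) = 2*v^2 + v + 3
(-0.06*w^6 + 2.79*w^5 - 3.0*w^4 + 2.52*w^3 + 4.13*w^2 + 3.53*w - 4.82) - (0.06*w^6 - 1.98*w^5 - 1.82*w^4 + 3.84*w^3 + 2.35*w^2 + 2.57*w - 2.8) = -0.12*w^6 + 4.77*w^5 - 1.18*w^4 - 1.32*w^3 + 1.78*w^2 + 0.96*w - 2.02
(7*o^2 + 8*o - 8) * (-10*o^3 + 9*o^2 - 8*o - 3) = -70*o^5 - 17*o^4 + 96*o^3 - 157*o^2 + 40*o + 24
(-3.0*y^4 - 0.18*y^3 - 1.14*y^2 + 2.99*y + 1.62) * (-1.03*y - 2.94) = 3.09*y^5 + 9.0054*y^4 + 1.7034*y^3 + 0.271899999999999*y^2 - 10.4592*y - 4.7628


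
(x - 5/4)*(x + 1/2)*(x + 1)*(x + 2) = x^4 + 9*x^3/4 - 7*x^2/8 - 27*x/8 - 5/4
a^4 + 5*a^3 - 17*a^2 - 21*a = a*(a - 3)*(a + 1)*(a + 7)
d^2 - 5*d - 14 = (d - 7)*(d + 2)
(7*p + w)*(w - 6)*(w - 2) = 7*p*w^2 - 56*p*w + 84*p + w^3 - 8*w^2 + 12*w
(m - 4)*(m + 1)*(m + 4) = m^3 + m^2 - 16*m - 16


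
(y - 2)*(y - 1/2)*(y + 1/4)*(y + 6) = y^4 + 15*y^3/4 - 105*y^2/8 + 5*y/2 + 3/2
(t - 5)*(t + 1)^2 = t^3 - 3*t^2 - 9*t - 5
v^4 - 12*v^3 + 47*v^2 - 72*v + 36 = (v - 6)*(v - 3)*(v - 2)*(v - 1)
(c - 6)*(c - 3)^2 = c^3 - 12*c^2 + 45*c - 54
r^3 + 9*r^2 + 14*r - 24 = (r - 1)*(r + 4)*(r + 6)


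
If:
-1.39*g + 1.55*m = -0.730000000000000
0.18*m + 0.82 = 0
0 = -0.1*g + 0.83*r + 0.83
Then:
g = -4.55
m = -4.56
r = -1.55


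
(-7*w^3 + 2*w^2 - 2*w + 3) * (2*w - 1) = -14*w^4 + 11*w^3 - 6*w^2 + 8*w - 3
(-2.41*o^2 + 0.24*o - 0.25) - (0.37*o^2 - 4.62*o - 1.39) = -2.78*o^2 + 4.86*o + 1.14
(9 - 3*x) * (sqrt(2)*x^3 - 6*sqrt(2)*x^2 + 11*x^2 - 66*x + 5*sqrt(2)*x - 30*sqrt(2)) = -3*sqrt(2)*x^4 - 33*x^3 + 27*sqrt(2)*x^3 - 69*sqrt(2)*x^2 + 297*x^2 - 594*x + 135*sqrt(2)*x - 270*sqrt(2)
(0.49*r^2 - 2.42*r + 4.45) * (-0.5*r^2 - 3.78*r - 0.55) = -0.245*r^4 - 0.6422*r^3 + 6.6531*r^2 - 15.49*r - 2.4475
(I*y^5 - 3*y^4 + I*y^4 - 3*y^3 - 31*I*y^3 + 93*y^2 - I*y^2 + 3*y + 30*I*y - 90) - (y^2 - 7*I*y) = I*y^5 - 3*y^4 + I*y^4 - 3*y^3 - 31*I*y^3 + 92*y^2 - I*y^2 + 3*y + 37*I*y - 90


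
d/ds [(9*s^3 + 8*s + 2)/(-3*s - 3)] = (-6*s^3 - 9*s^2 - 2)/(s^2 + 2*s + 1)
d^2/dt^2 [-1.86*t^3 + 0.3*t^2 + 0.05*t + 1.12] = 0.6 - 11.16*t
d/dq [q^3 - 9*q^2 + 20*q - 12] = 3*q^2 - 18*q + 20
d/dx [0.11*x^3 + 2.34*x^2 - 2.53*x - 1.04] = 0.33*x^2 + 4.68*x - 2.53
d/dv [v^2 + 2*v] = 2*v + 2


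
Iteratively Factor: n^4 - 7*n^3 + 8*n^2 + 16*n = (n)*(n^3 - 7*n^2 + 8*n + 16) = n*(n - 4)*(n^2 - 3*n - 4) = n*(n - 4)*(n + 1)*(n - 4)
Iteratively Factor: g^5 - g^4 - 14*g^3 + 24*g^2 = (g - 3)*(g^4 + 2*g^3 - 8*g^2) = (g - 3)*(g + 4)*(g^3 - 2*g^2) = g*(g - 3)*(g + 4)*(g^2 - 2*g) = g*(g - 3)*(g - 2)*(g + 4)*(g)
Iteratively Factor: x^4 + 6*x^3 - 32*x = (x + 4)*(x^3 + 2*x^2 - 8*x) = (x - 2)*(x + 4)*(x^2 + 4*x) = x*(x - 2)*(x + 4)*(x + 4)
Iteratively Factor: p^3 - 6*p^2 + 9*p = (p)*(p^2 - 6*p + 9) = p*(p - 3)*(p - 3)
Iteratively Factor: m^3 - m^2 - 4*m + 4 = (m - 1)*(m^2 - 4) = (m - 1)*(m + 2)*(m - 2)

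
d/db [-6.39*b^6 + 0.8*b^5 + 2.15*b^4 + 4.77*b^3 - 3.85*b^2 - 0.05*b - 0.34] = -38.34*b^5 + 4.0*b^4 + 8.6*b^3 + 14.31*b^2 - 7.7*b - 0.05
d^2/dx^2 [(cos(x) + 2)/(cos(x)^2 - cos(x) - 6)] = (sin(x)^2 - 3*cos(x) + 1)/(cos(x) - 3)^3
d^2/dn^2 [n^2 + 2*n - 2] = 2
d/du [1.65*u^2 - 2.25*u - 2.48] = 3.3*u - 2.25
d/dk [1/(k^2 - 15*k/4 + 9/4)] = 4*(15 - 8*k)/(4*k^2 - 15*k + 9)^2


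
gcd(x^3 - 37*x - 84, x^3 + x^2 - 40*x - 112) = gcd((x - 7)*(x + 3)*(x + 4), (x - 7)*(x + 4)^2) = x^2 - 3*x - 28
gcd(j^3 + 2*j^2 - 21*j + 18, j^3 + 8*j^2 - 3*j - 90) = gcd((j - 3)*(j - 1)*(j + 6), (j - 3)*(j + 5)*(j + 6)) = j^2 + 3*j - 18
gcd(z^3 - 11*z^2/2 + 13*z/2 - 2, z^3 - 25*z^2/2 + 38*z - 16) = z^2 - 9*z/2 + 2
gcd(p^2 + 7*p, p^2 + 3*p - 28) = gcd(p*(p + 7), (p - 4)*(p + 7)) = p + 7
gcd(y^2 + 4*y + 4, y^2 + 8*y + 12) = y + 2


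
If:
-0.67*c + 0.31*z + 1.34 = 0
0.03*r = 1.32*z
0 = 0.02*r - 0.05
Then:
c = 2.03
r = 2.50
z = 0.06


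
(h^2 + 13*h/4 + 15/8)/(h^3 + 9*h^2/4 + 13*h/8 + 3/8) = (2*h + 5)/(2*h^2 + 3*h + 1)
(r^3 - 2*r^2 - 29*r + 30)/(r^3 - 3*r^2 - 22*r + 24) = (r + 5)/(r + 4)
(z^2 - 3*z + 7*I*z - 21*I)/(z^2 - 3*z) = (z + 7*I)/z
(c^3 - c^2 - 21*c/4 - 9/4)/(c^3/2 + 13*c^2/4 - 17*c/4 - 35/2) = (4*c^3 - 4*c^2 - 21*c - 9)/(2*c^3 + 13*c^2 - 17*c - 70)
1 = 1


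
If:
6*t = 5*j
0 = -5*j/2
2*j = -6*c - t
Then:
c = 0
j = 0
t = 0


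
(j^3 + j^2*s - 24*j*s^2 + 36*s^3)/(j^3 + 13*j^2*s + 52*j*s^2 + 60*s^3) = (j^2 - 5*j*s + 6*s^2)/(j^2 + 7*j*s + 10*s^2)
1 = 1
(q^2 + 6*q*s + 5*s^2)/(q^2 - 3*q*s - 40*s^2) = (q + s)/(q - 8*s)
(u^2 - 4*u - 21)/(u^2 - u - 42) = (u + 3)/(u + 6)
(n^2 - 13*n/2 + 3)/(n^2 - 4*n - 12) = (n - 1/2)/(n + 2)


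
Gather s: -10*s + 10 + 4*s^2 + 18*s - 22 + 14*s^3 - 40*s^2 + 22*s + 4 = 14*s^3 - 36*s^2 + 30*s - 8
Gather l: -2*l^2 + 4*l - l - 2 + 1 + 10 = -2*l^2 + 3*l + 9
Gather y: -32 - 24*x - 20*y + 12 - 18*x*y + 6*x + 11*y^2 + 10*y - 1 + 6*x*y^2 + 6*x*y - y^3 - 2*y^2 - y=-18*x - y^3 + y^2*(6*x + 9) + y*(-12*x - 11) - 21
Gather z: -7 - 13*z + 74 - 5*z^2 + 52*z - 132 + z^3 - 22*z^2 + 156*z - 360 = z^3 - 27*z^2 + 195*z - 425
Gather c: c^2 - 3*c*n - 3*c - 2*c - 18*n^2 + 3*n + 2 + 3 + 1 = c^2 + c*(-3*n - 5) - 18*n^2 + 3*n + 6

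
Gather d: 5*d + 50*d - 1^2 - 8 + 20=55*d + 11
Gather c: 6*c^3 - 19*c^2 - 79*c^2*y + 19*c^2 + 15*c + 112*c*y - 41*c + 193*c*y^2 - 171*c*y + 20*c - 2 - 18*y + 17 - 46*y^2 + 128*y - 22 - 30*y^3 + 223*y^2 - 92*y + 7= 6*c^3 - 79*c^2*y + c*(193*y^2 - 59*y - 6) - 30*y^3 + 177*y^2 + 18*y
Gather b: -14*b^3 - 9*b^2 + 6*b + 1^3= -14*b^3 - 9*b^2 + 6*b + 1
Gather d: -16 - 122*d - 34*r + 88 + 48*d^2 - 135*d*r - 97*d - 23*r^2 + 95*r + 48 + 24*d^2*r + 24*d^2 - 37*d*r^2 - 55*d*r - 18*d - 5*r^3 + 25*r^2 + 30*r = d^2*(24*r + 72) + d*(-37*r^2 - 190*r - 237) - 5*r^3 + 2*r^2 + 91*r + 120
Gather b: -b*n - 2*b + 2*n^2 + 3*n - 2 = b*(-n - 2) + 2*n^2 + 3*n - 2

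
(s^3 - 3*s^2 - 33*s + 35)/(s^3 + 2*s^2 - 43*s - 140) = (s - 1)/(s + 4)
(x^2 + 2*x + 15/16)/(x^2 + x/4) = (16*x^2 + 32*x + 15)/(4*x*(4*x + 1))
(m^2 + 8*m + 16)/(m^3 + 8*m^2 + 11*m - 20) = (m + 4)/(m^2 + 4*m - 5)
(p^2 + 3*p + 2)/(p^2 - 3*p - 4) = (p + 2)/(p - 4)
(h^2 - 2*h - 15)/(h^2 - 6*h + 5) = (h + 3)/(h - 1)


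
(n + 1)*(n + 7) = n^2 + 8*n + 7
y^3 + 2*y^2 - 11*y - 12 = (y - 3)*(y + 1)*(y + 4)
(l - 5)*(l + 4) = l^2 - l - 20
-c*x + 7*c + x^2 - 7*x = (-c + x)*(x - 7)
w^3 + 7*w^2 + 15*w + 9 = (w + 1)*(w + 3)^2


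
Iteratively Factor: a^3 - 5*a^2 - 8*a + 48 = (a - 4)*(a^2 - a - 12) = (a - 4)*(a + 3)*(a - 4)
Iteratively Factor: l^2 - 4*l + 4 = (l - 2)*(l - 2)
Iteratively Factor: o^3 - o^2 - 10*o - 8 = (o + 1)*(o^2 - 2*o - 8) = (o - 4)*(o + 1)*(o + 2)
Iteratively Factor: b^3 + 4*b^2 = (b)*(b^2 + 4*b) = b^2*(b + 4)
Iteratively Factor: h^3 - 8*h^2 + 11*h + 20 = (h - 4)*(h^2 - 4*h - 5) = (h - 4)*(h + 1)*(h - 5)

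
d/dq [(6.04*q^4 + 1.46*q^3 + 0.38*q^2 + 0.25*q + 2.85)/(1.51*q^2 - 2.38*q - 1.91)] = (18.2408*q^5 - 40.921*q^4 - 53.0952*q^3 - 9.6477*q^2 - 10.0586*q + 6.3055)/(2.2801*q^4 - 7.1876*q^3 - 0.103800000000001*q^2 + 9.0916*q + 3.6481)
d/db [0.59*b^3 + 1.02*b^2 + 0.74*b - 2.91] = 1.77*b^2 + 2.04*b + 0.74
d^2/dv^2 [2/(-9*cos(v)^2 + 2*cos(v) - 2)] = (-648*sin(v)^4 + 188*sin(v)^2 - 143*cos(v) + 27*cos(3*v) + 404)/(9*sin(v)^2 + 2*cos(v) - 11)^3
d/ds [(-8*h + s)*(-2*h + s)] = -10*h + 2*s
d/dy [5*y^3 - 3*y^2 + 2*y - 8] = 15*y^2 - 6*y + 2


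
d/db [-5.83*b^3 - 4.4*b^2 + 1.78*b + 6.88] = -17.49*b^2 - 8.8*b + 1.78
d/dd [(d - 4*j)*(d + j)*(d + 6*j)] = 3*d^2 + 6*d*j - 22*j^2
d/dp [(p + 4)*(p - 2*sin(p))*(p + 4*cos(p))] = -(p + 4)*(p - 2*sin(p))*(4*sin(p) - 1) - (p + 4)*(p + 4*cos(p))*(2*cos(p) - 1) + (p - 2*sin(p))*(p + 4*cos(p))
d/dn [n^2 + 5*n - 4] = 2*n + 5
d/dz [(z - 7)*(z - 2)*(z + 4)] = 3*z^2 - 10*z - 22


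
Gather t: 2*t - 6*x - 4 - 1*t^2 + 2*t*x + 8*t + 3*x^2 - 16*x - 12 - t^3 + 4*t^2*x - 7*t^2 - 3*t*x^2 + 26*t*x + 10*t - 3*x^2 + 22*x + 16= -t^3 + t^2*(4*x - 8) + t*(-3*x^2 + 28*x + 20)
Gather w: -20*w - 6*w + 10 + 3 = 13 - 26*w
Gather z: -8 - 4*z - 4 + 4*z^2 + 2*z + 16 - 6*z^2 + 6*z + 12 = -2*z^2 + 4*z + 16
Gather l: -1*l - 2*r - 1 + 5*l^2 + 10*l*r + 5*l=5*l^2 + l*(10*r + 4) - 2*r - 1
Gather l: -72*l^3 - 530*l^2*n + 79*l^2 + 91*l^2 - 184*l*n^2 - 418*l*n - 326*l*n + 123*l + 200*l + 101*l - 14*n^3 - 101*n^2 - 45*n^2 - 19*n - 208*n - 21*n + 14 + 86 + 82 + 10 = -72*l^3 + l^2*(170 - 530*n) + l*(-184*n^2 - 744*n + 424) - 14*n^3 - 146*n^2 - 248*n + 192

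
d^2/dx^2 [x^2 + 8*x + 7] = 2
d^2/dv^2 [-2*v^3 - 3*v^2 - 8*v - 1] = -12*v - 6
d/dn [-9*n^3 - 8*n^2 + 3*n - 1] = -27*n^2 - 16*n + 3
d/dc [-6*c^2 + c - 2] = 1 - 12*c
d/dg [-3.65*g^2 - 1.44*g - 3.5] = -7.3*g - 1.44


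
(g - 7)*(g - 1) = g^2 - 8*g + 7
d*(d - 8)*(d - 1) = d^3 - 9*d^2 + 8*d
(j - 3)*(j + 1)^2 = j^3 - j^2 - 5*j - 3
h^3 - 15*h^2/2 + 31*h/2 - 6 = (h - 4)*(h - 3)*(h - 1/2)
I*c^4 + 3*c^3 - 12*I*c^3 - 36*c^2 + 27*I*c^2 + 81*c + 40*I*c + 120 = (c - 8)*(c - 5)*(c - 3*I)*(I*c + I)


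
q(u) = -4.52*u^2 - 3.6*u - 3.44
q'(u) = -9.04*u - 3.6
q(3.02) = -55.54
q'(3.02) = -30.90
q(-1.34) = -6.73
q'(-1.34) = 8.51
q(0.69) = -8.08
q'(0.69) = -9.84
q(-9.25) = -356.88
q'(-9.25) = 80.02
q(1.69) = -22.43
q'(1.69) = -18.88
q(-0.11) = -3.10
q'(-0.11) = -2.61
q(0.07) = -3.71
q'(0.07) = -4.23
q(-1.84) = -12.12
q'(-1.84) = 13.03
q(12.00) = -697.52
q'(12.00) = -112.08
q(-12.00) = -611.12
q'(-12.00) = 104.88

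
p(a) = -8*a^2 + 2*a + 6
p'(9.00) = -142.00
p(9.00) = -624.00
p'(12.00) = -190.00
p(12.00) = -1122.00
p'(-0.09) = 3.44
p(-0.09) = 5.76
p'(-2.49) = 41.84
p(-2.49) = -48.58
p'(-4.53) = 74.48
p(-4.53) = -167.23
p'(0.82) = -11.12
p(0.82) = 2.26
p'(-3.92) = 64.72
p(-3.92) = -124.77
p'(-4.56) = 74.96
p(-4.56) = -169.47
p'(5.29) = -82.64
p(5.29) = -207.29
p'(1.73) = -25.68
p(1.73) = -14.48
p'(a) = 2 - 16*a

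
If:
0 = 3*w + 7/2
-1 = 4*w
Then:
No Solution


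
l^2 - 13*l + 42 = (l - 7)*(l - 6)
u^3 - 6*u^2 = u^2*(u - 6)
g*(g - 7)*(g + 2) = g^3 - 5*g^2 - 14*g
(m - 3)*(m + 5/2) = m^2 - m/2 - 15/2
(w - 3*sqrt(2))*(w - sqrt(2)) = w^2 - 4*sqrt(2)*w + 6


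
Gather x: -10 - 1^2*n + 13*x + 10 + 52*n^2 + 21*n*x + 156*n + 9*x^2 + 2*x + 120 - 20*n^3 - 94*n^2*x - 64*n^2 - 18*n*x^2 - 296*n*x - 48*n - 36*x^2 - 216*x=-20*n^3 - 12*n^2 + 107*n + x^2*(-18*n - 27) + x*(-94*n^2 - 275*n - 201) + 120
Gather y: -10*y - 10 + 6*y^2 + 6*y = 6*y^2 - 4*y - 10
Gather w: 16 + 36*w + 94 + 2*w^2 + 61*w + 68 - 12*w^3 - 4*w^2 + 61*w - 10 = -12*w^3 - 2*w^2 + 158*w + 168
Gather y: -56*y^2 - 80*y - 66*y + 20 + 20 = -56*y^2 - 146*y + 40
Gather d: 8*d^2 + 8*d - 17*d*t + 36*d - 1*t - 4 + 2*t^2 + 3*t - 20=8*d^2 + d*(44 - 17*t) + 2*t^2 + 2*t - 24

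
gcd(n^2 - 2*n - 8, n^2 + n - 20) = n - 4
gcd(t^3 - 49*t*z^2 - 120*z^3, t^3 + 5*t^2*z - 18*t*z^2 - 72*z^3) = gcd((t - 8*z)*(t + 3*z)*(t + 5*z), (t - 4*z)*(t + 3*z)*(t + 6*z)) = t + 3*z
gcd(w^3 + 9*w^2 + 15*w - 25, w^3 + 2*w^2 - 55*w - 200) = w^2 + 10*w + 25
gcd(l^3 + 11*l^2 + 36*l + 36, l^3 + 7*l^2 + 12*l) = l + 3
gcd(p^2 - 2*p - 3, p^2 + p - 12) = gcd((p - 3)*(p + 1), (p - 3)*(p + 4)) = p - 3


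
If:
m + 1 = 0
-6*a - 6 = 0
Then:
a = -1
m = -1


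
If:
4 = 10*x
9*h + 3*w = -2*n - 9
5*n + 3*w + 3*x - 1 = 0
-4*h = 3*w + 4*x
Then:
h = -199/165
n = -113/165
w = 532/495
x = 2/5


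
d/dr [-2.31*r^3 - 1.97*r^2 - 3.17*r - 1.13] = -6.93*r^2 - 3.94*r - 3.17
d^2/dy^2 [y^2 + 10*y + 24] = 2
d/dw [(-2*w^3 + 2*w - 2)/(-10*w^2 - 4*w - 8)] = (5*w^4 + 4*w^3 + 17*w^2 - 10*w - 6)/(25*w^4 + 20*w^3 + 44*w^2 + 16*w + 16)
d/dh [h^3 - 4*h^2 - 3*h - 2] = 3*h^2 - 8*h - 3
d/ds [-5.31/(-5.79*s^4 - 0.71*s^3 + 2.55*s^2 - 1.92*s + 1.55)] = (-122.9796*s^3 - 11.3103*s^2 + 27.081*s - 10.1952)/(5.79*s^4 + 0.71*s^3 - 2.55*s^2 + 1.92*s - 1.55)^2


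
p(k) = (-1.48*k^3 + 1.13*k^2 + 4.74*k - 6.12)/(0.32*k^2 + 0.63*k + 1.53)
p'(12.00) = -4.61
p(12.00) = -42.49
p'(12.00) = -4.61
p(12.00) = -42.49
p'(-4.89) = -6.97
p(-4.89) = 27.99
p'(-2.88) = -10.90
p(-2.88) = 10.53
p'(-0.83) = 0.39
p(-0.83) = -6.87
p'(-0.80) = 0.73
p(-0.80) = -6.85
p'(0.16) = 4.50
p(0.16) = -3.26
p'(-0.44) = 3.78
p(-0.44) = -5.98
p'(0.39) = 3.82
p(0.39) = -2.30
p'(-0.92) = -0.67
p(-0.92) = -6.86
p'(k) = (-0.64*k - 0.63)*(-1.48*k^3 + 1.13*k^2 + 4.74*k - 6.12)/(0.32*k^2 + 0.63*k + 1.53)^2 + (-4.44*k^2 + 2.26*k + 4.74)/(0.32*k^2 + 0.63*k + 1.53)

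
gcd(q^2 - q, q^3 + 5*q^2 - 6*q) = q^2 - q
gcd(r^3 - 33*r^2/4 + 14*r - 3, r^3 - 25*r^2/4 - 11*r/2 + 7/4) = r - 1/4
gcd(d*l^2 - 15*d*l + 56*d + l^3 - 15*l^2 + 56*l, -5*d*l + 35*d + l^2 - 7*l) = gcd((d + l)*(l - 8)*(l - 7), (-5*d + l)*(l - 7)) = l - 7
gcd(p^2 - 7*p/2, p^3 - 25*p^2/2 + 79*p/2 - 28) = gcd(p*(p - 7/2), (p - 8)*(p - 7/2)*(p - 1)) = p - 7/2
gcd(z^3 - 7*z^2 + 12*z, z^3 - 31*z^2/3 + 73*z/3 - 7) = z - 3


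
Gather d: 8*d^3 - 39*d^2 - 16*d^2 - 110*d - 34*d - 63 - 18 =8*d^3 - 55*d^2 - 144*d - 81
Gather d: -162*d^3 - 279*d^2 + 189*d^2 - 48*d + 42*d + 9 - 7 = -162*d^3 - 90*d^2 - 6*d + 2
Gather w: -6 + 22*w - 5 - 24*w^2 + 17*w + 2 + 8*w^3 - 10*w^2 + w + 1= 8*w^3 - 34*w^2 + 40*w - 8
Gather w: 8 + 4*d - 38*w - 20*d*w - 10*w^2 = 4*d - 10*w^2 + w*(-20*d - 38) + 8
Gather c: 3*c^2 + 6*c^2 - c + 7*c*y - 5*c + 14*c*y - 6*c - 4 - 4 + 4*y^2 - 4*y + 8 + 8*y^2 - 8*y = 9*c^2 + c*(21*y - 12) + 12*y^2 - 12*y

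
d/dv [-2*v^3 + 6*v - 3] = 6 - 6*v^2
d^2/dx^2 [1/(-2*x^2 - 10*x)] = (x*(x + 5) - (2*x + 5)^2)/(x^3*(x + 5)^3)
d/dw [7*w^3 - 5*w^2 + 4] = w*(21*w - 10)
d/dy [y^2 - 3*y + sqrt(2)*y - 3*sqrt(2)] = 2*y - 3 + sqrt(2)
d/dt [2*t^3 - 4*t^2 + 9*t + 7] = 6*t^2 - 8*t + 9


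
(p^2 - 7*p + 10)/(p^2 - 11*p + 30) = (p - 2)/(p - 6)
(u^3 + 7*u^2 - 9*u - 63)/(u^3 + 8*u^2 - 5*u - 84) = (u + 3)/(u + 4)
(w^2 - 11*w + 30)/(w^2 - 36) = (w - 5)/(w + 6)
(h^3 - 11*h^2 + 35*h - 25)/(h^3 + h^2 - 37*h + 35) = (h - 5)/(h + 7)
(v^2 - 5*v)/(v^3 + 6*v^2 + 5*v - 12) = v*(v - 5)/(v^3 + 6*v^2 + 5*v - 12)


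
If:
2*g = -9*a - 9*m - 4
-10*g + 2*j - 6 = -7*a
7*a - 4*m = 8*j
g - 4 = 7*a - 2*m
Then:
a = -1832/2973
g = -1172/991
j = -2249/2973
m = 1292/2973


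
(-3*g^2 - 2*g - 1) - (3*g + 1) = -3*g^2 - 5*g - 2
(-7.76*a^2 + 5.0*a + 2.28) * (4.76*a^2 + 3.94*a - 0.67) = -36.9376*a^4 - 6.7744*a^3 + 35.752*a^2 + 5.6332*a - 1.5276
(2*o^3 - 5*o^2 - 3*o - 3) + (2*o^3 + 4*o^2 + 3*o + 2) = 4*o^3 - o^2 - 1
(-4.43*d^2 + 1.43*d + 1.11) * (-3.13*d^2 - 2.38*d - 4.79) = 13.8659*d^4 + 6.0675*d^3 + 14.342*d^2 - 9.4915*d - 5.3169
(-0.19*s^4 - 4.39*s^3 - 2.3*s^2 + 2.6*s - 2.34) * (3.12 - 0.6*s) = 0.114*s^5 + 2.0412*s^4 - 12.3168*s^3 - 8.736*s^2 + 9.516*s - 7.3008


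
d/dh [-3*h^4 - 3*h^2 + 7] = -12*h^3 - 6*h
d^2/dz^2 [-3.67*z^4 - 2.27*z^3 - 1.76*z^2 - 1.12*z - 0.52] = -44.04*z^2 - 13.62*z - 3.52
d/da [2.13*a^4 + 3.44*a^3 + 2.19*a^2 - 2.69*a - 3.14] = 8.52*a^3 + 10.32*a^2 + 4.38*a - 2.69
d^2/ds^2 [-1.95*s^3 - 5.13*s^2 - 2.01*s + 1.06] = -11.7*s - 10.26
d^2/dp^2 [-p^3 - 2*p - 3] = -6*p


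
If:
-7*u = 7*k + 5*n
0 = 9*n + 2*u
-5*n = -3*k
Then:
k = 0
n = 0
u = 0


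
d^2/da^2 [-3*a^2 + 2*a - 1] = -6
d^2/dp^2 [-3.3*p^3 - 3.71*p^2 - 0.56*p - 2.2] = -19.8*p - 7.42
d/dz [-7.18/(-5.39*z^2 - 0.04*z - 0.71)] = (-77.4004*z - 0.2872)/(5.39*z^2 + 0.04*z + 0.71)^2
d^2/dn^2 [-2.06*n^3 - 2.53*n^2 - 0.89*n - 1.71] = -12.36*n - 5.06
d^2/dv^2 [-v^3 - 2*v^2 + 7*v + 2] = -6*v - 4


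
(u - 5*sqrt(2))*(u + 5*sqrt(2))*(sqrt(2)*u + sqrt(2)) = sqrt(2)*u^3 + sqrt(2)*u^2 - 50*sqrt(2)*u - 50*sqrt(2)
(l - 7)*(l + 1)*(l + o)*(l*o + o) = l^4*o + l^3*o^2 - 5*l^3*o - 5*l^2*o^2 - 13*l^2*o - 13*l*o^2 - 7*l*o - 7*o^2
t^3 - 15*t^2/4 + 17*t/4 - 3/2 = (t - 2)*(t - 1)*(t - 3/4)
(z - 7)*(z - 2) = z^2 - 9*z + 14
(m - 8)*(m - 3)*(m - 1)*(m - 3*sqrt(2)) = m^4 - 12*m^3 - 3*sqrt(2)*m^3 + 35*m^2 + 36*sqrt(2)*m^2 - 105*sqrt(2)*m - 24*m + 72*sqrt(2)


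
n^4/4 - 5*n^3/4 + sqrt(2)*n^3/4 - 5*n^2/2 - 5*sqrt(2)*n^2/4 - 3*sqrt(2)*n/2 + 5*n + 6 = (n/2 + 1/2)*(n/2 + sqrt(2))*(n - 6)*(n - sqrt(2))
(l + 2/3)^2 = l^2 + 4*l/3 + 4/9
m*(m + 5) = m^2 + 5*m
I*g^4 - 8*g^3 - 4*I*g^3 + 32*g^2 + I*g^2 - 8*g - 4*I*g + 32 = (g - 4)*(g + I)*(g + 8*I)*(I*g + 1)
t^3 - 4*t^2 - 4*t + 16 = (t - 4)*(t - 2)*(t + 2)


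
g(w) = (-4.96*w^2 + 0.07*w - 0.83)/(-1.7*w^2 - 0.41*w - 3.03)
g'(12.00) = 0.01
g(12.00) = 2.83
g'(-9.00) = -0.00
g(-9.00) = 2.94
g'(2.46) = 0.39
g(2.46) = 2.14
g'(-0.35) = -1.03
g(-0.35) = 0.47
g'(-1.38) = -1.05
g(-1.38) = 1.82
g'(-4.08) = -0.09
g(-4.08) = 2.82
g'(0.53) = 1.04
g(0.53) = 0.59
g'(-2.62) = -0.31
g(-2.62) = 2.57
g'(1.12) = 1.03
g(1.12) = 1.24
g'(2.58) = 0.35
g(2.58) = 2.19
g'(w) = (0.07 - 9.92*w)/(-1.7*w^2 - 0.41*w - 3.03) + (3.4*w + 0.41)*(-4.96*w^2 + 0.07*w - 0.83)/(-1.7*w^2 - 0.41*w - 3.03)^2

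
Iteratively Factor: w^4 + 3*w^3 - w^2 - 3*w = (w + 3)*(w^3 - w) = w*(w + 3)*(w^2 - 1) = w*(w - 1)*(w + 3)*(w + 1)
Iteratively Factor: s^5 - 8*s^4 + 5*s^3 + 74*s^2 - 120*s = (s)*(s^4 - 8*s^3 + 5*s^2 + 74*s - 120) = s*(s + 3)*(s^3 - 11*s^2 + 38*s - 40) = s*(s - 2)*(s + 3)*(s^2 - 9*s + 20) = s*(s - 5)*(s - 2)*(s + 3)*(s - 4)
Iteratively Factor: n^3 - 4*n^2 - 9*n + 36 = (n + 3)*(n^2 - 7*n + 12) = (n - 4)*(n + 3)*(n - 3)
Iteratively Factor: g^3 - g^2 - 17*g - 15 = (g + 3)*(g^2 - 4*g - 5) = (g - 5)*(g + 3)*(g + 1)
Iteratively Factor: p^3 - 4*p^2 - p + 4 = (p - 1)*(p^2 - 3*p - 4) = (p - 4)*(p - 1)*(p + 1)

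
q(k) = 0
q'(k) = 0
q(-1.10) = 0.00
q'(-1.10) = 0.00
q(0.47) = 0.00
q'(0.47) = 0.00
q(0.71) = 0.00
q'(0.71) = 0.00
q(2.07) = 0.00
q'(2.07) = 0.00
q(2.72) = 0.00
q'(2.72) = 0.00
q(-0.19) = 0.00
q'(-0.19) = 0.00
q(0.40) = 0.00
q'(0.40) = 0.00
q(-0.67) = 0.00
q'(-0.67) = 0.00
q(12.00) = 0.00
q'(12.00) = 0.00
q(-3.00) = 0.00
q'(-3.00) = 0.00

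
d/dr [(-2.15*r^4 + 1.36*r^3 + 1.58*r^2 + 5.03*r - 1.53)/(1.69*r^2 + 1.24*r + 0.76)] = (-7.267*r^5 - 5.6996*r^4 - 3.1632*r^3 - 3.4407*r^2 + 7.573*r + 5.72)/(2.8561*r^4 + 4.1912*r^3 + 4.1064*r^2 + 1.8848*r + 0.5776)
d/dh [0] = 0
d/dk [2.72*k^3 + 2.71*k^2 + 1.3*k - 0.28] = 8.16*k^2 + 5.42*k + 1.3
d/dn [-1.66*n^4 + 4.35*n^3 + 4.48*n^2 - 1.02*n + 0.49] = -6.64*n^3 + 13.05*n^2 + 8.96*n - 1.02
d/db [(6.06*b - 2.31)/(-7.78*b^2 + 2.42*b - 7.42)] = (47.1468*b^2 - 35.9436*b - 39.375)/(60.5284*b^4 - 37.6552*b^3 + 121.3116*b^2 - 35.9128*b + 55.0564)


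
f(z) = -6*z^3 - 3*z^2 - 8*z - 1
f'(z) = -18*z^2 - 6*z - 8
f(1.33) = -31.06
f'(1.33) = -47.82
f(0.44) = -5.61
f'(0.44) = -14.12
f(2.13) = -89.63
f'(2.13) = -102.44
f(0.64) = -8.92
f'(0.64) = -19.21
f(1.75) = -56.34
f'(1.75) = -73.62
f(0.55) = -7.31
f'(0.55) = -16.74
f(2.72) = -165.70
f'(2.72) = -157.49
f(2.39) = -119.17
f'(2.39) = -125.16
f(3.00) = -214.00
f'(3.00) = -188.00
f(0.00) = -1.00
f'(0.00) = -8.00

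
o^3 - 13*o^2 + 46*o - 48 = (o - 8)*(o - 3)*(o - 2)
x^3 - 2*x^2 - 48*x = x*(x - 8)*(x + 6)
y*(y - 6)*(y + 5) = y^3 - y^2 - 30*y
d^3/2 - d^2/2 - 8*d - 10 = (d/2 + 1)*(d - 5)*(d + 2)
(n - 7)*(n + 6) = n^2 - n - 42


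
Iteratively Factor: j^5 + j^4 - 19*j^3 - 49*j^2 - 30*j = (j - 5)*(j^4 + 6*j^3 + 11*j^2 + 6*j) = (j - 5)*(j + 2)*(j^3 + 4*j^2 + 3*j) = (j - 5)*(j + 2)*(j + 3)*(j^2 + j) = j*(j - 5)*(j + 2)*(j + 3)*(j + 1)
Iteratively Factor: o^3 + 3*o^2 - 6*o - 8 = (o + 4)*(o^2 - o - 2) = (o + 1)*(o + 4)*(o - 2)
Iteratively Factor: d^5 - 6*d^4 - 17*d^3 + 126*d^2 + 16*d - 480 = (d + 4)*(d^4 - 10*d^3 + 23*d^2 + 34*d - 120) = (d - 4)*(d + 4)*(d^3 - 6*d^2 - d + 30) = (d - 5)*(d - 4)*(d + 4)*(d^2 - d - 6) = (d - 5)*(d - 4)*(d - 3)*(d + 4)*(d + 2)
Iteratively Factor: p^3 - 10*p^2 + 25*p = (p - 5)*(p^2 - 5*p) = p*(p - 5)*(p - 5)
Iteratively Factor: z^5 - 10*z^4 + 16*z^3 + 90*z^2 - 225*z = (z + 3)*(z^4 - 13*z^3 + 55*z^2 - 75*z) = (z - 5)*(z + 3)*(z^3 - 8*z^2 + 15*z) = z*(z - 5)*(z + 3)*(z^2 - 8*z + 15) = z*(z - 5)^2*(z + 3)*(z - 3)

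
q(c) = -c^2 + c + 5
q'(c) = 1 - 2*c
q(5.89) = -23.80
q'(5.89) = -10.78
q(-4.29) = -17.69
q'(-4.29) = 9.58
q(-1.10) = 2.69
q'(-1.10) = 3.20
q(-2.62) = -4.48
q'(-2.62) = 6.24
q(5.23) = -17.12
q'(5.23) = -9.46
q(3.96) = -6.72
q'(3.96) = -6.92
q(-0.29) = 4.63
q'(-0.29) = 1.58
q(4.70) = -12.39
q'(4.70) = -8.40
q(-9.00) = -85.00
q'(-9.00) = 19.00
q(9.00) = -67.00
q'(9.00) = -17.00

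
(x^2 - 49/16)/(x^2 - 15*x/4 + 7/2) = (x + 7/4)/(x - 2)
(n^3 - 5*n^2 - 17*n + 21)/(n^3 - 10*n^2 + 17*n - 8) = (n^2 - 4*n - 21)/(n^2 - 9*n + 8)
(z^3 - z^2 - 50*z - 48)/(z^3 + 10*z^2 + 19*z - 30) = (z^2 - 7*z - 8)/(z^2 + 4*z - 5)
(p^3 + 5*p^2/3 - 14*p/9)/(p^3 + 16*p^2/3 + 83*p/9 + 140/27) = 3*p*(3*p - 2)/(9*p^2 + 27*p + 20)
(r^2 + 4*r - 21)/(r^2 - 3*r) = (r + 7)/r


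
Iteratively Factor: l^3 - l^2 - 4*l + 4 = (l - 1)*(l^2 - 4) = (l - 2)*(l - 1)*(l + 2)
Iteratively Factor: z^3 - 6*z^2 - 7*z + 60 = (z - 5)*(z^2 - z - 12) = (z - 5)*(z + 3)*(z - 4)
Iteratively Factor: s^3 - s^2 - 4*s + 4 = (s - 2)*(s^2 + s - 2) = (s - 2)*(s + 2)*(s - 1)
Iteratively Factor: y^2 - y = (y - 1)*(y)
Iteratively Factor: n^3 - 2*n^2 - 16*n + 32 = (n - 4)*(n^2 + 2*n - 8) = (n - 4)*(n - 2)*(n + 4)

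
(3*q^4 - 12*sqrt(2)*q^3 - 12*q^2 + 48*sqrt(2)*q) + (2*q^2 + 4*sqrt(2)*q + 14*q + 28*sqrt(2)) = 3*q^4 - 12*sqrt(2)*q^3 - 10*q^2 + 14*q + 52*sqrt(2)*q + 28*sqrt(2)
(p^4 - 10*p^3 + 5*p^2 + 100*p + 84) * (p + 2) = p^5 - 8*p^4 - 15*p^3 + 110*p^2 + 284*p + 168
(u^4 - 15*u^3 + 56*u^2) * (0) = 0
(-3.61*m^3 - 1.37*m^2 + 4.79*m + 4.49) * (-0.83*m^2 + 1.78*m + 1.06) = 2.9963*m^5 - 5.2887*m^4 - 10.2409*m^3 + 3.3473*m^2 + 13.0696*m + 4.7594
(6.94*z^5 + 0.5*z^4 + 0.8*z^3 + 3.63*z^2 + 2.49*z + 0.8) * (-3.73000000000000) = -25.8862*z^5 - 1.865*z^4 - 2.984*z^3 - 13.5399*z^2 - 9.2877*z - 2.984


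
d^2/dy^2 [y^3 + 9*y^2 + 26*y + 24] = 6*y + 18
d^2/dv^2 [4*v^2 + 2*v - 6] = 8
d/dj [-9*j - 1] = -9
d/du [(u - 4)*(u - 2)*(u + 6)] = 3*u^2 - 28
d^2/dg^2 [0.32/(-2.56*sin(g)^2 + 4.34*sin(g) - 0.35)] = (8.388608*sin(g)^4 - 10.665984*sin(g)^3 - 7.7024*sin(g)^2 + 21.818048*sin(g) - 11.481344)/(2.56*sin(g)^2 - 4.34*sin(g) + 0.35)^3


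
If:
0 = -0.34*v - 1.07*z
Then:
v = -3.14705882352941*z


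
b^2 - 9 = (b - 3)*(b + 3)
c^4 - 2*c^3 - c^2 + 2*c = c*(c - 2)*(c - 1)*(c + 1)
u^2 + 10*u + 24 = (u + 4)*(u + 6)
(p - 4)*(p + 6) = p^2 + 2*p - 24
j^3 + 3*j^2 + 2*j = j*(j + 1)*(j + 2)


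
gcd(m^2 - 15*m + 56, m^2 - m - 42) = m - 7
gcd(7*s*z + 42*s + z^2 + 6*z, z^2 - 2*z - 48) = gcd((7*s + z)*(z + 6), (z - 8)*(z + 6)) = z + 6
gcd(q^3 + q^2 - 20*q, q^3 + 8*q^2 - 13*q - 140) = q^2 + q - 20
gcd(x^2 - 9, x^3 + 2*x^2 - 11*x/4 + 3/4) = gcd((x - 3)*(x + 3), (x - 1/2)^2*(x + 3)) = x + 3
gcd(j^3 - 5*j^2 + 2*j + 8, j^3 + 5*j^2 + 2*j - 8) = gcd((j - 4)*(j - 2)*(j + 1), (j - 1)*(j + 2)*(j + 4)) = 1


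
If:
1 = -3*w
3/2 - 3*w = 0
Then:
No Solution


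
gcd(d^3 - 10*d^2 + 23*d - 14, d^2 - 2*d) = d - 2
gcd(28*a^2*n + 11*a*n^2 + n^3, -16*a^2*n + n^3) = 4*a*n + n^2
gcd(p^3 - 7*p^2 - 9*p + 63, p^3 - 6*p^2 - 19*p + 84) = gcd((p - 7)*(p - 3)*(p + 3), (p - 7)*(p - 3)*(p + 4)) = p^2 - 10*p + 21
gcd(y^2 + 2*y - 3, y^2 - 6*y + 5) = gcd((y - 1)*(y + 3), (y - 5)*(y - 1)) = y - 1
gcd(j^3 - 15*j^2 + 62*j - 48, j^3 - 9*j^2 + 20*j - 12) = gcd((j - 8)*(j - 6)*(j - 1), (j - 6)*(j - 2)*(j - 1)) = j^2 - 7*j + 6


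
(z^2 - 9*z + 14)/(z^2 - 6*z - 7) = (z - 2)/(z + 1)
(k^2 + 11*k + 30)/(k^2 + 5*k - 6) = (k + 5)/(k - 1)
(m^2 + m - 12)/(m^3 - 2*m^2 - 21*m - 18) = (-m^2 - m + 12)/(-m^3 + 2*m^2 + 21*m + 18)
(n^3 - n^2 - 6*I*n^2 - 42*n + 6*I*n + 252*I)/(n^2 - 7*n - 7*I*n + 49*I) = (n^2 + 6*n*(1 - I) - 36*I)/(n - 7*I)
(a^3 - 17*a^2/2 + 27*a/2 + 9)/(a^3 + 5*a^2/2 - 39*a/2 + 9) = (2*a^2 - 11*a - 6)/(2*a^2 + 11*a - 6)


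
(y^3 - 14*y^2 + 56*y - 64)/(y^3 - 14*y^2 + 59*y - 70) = (y^2 - 12*y + 32)/(y^2 - 12*y + 35)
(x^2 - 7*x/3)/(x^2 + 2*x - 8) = x*(3*x - 7)/(3*(x^2 + 2*x - 8))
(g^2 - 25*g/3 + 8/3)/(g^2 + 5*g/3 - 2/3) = (g - 8)/(g + 2)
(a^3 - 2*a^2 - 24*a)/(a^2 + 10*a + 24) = a*(a - 6)/(a + 6)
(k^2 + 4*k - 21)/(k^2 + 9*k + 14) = (k - 3)/(k + 2)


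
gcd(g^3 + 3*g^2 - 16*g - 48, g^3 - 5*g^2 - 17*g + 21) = g + 3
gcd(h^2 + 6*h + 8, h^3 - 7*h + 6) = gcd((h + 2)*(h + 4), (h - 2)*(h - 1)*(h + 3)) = 1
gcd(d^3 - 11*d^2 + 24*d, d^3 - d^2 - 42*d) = d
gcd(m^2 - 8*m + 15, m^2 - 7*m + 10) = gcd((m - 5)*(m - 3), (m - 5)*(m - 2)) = m - 5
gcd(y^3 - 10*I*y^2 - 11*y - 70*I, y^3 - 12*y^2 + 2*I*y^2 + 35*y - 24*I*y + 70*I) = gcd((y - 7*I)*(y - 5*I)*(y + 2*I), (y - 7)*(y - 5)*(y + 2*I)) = y + 2*I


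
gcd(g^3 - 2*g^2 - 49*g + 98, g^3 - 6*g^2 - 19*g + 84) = g - 7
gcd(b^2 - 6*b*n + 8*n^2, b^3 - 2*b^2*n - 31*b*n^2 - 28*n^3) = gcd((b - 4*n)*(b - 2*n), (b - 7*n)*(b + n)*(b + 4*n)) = 1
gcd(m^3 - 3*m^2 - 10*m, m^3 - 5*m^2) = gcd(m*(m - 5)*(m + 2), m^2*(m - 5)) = m^2 - 5*m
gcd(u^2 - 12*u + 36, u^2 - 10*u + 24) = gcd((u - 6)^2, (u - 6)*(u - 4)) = u - 6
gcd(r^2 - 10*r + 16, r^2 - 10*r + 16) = r^2 - 10*r + 16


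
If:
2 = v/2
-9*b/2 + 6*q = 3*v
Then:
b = 4*q/3 - 8/3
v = 4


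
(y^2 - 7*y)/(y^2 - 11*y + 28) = y/(y - 4)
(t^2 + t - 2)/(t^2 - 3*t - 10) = (t - 1)/(t - 5)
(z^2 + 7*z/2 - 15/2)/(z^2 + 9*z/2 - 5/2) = (2*z - 3)/(2*z - 1)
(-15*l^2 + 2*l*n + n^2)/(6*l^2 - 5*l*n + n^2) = (-5*l - n)/(2*l - n)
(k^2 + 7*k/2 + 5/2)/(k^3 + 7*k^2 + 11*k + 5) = (k + 5/2)/(k^2 + 6*k + 5)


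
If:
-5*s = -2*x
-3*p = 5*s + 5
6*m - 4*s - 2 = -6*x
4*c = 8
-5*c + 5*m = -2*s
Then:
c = 2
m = 106/43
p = 35/129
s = -50/43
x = -125/43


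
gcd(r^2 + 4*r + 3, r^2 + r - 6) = r + 3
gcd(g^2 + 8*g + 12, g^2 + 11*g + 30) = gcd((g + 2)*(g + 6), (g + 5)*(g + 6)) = g + 6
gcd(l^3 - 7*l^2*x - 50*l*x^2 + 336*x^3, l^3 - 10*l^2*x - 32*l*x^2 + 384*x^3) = -l + 8*x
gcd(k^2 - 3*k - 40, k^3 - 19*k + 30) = k + 5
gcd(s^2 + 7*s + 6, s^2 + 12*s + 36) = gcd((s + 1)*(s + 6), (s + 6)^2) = s + 6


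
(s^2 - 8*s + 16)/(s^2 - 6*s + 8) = (s - 4)/(s - 2)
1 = 1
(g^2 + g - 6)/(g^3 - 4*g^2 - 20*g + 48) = (g + 3)/(g^2 - 2*g - 24)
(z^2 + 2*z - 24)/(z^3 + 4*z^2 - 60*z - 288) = (z - 4)/(z^2 - 2*z - 48)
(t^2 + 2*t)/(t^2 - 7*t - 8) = t*(t + 2)/(t^2 - 7*t - 8)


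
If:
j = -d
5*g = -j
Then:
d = -j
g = -j/5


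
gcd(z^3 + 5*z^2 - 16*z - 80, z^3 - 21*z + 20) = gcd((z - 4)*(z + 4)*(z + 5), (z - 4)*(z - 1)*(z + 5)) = z^2 + z - 20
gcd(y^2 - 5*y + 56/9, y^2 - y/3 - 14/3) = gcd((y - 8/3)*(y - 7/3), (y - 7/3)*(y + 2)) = y - 7/3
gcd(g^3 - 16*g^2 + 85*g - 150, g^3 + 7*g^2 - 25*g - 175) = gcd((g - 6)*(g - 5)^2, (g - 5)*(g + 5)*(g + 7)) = g - 5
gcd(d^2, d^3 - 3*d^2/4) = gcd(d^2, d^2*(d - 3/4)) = d^2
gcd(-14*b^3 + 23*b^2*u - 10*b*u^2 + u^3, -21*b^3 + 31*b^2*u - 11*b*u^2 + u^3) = 7*b^2 - 8*b*u + u^2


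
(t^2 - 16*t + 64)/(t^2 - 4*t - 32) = (t - 8)/(t + 4)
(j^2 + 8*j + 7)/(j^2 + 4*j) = (j^2 + 8*j + 7)/(j*(j + 4))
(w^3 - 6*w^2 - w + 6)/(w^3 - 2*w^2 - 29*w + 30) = (w + 1)/(w + 5)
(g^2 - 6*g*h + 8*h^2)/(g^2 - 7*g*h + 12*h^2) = (g - 2*h)/(g - 3*h)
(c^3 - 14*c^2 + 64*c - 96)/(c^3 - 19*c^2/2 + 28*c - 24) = 2*(c - 6)/(2*c - 3)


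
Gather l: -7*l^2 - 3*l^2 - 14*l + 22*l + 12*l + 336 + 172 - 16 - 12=-10*l^2 + 20*l + 480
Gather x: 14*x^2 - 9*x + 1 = 14*x^2 - 9*x + 1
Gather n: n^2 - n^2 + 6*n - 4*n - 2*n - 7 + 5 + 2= 0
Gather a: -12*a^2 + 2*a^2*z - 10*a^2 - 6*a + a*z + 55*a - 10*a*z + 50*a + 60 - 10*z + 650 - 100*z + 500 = a^2*(2*z - 22) + a*(99 - 9*z) - 110*z + 1210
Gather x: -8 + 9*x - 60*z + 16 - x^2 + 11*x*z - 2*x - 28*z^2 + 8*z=-x^2 + x*(11*z + 7) - 28*z^2 - 52*z + 8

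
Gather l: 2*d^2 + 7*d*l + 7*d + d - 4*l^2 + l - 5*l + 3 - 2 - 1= 2*d^2 + 8*d - 4*l^2 + l*(7*d - 4)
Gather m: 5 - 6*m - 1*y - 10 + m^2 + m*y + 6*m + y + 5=m^2 + m*y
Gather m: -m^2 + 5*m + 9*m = -m^2 + 14*m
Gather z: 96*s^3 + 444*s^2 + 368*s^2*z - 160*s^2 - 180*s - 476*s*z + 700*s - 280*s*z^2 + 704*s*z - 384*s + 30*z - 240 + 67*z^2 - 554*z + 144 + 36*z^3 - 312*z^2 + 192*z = 96*s^3 + 284*s^2 + 136*s + 36*z^3 + z^2*(-280*s - 245) + z*(368*s^2 + 228*s - 332) - 96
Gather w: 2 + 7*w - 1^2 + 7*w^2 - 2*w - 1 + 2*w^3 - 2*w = 2*w^3 + 7*w^2 + 3*w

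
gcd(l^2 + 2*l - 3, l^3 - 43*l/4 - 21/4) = l + 3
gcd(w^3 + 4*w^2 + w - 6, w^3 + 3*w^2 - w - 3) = w^2 + 2*w - 3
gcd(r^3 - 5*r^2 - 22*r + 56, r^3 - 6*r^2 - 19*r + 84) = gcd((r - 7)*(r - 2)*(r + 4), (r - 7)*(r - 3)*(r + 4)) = r^2 - 3*r - 28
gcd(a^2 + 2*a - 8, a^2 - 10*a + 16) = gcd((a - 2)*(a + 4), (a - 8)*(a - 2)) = a - 2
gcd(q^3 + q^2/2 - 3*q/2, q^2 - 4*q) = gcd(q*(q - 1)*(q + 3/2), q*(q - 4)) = q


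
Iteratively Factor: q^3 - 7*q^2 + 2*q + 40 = (q - 4)*(q^2 - 3*q - 10) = (q - 5)*(q - 4)*(q + 2)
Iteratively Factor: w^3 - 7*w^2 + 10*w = (w - 2)*(w^2 - 5*w) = (w - 5)*(w - 2)*(w)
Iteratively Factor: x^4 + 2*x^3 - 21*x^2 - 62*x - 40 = (x + 4)*(x^3 - 2*x^2 - 13*x - 10) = (x - 5)*(x + 4)*(x^2 + 3*x + 2) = (x - 5)*(x + 1)*(x + 4)*(x + 2)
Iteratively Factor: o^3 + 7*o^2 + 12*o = (o + 4)*(o^2 + 3*o) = o*(o + 4)*(o + 3)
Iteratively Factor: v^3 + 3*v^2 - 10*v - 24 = (v + 4)*(v^2 - v - 6) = (v + 2)*(v + 4)*(v - 3)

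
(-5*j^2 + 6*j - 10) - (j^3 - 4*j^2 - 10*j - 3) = -j^3 - j^2 + 16*j - 7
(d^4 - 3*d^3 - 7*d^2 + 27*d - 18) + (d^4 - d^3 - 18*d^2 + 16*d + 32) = 2*d^4 - 4*d^3 - 25*d^2 + 43*d + 14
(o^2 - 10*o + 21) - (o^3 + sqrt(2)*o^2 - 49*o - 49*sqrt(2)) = -o^3 - sqrt(2)*o^2 + o^2 + 39*o + 21 + 49*sqrt(2)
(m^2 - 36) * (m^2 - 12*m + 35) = m^4 - 12*m^3 - m^2 + 432*m - 1260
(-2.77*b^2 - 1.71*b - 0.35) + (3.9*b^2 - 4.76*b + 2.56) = 1.13*b^2 - 6.47*b + 2.21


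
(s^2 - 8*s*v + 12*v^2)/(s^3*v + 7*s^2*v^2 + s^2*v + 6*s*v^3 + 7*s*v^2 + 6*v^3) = (s^2 - 8*s*v + 12*v^2)/(v*(s^3 + 7*s^2*v + s^2 + 6*s*v^2 + 7*s*v + 6*v^2))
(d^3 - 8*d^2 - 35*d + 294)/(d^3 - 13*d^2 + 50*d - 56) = (d^2 - d - 42)/(d^2 - 6*d + 8)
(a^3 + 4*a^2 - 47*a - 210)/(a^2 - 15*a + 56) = (a^2 + 11*a + 30)/(a - 8)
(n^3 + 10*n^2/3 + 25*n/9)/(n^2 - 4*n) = (9*n^2 + 30*n + 25)/(9*(n - 4))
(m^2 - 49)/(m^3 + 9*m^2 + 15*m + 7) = (m - 7)/(m^2 + 2*m + 1)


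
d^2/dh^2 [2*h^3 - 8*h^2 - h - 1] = 12*h - 16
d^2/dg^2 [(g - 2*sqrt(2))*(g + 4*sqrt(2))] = 2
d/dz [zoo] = 0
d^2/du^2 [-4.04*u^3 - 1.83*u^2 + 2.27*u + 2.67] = -24.24*u - 3.66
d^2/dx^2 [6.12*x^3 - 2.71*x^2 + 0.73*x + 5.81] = 36.72*x - 5.42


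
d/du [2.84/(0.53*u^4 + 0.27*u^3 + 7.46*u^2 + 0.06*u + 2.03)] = (-6.0208*u^3 - 2.3004*u^2 - 42.3728*u - 0.1704)/(0.53*u^4 + 0.27*u^3 + 7.46*u^2 + 0.06*u + 2.03)^2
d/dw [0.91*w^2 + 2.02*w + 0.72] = 1.82*w + 2.02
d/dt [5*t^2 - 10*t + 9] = 10*t - 10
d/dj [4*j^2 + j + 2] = 8*j + 1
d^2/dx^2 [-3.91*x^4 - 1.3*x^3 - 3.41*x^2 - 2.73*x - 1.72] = -46.92*x^2 - 7.8*x - 6.82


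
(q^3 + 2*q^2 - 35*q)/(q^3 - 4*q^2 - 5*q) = (q + 7)/(q + 1)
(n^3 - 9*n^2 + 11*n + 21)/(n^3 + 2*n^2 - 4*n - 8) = (n^3 - 9*n^2 + 11*n + 21)/(n^3 + 2*n^2 - 4*n - 8)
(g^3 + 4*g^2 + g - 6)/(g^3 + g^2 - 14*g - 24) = (g - 1)/(g - 4)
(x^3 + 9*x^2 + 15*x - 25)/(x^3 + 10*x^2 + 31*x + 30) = (x^2 + 4*x - 5)/(x^2 + 5*x + 6)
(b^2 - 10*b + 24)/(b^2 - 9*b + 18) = (b - 4)/(b - 3)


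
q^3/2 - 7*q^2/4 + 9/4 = (q/2 + 1/2)*(q - 3)*(q - 3/2)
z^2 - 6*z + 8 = (z - 4)*(z - 2)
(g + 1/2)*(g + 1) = g^2 + 3*g/2 + 1/2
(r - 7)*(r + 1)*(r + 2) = r^3 - 4*r^2 - 19*r - 14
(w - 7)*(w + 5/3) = w^2 - 16*w/3 - 35/3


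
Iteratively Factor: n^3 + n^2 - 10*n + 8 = (n + 4)*(n^2 - 3*n + 2) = (n - 1)*(n + 4)*(n - 2)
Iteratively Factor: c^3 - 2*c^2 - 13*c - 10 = (c + 1)*(c^2 - 3*c - 10) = (c + 1)*(c + 2)*(c - 5)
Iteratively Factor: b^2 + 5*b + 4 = (b + 1)*(b + 4)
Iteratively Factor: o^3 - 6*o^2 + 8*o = (o - 4)*(o^2 - 2*o) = o*(o - 4)*(o - 2)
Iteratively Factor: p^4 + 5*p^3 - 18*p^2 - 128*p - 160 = (p + 4)*(p^3 + p^2 - 22*p - 40) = (p + 4)^2*(p^2 - 3*p - 10) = (p - 5)*(p + 4)^2*(p + 2)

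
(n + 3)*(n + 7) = n^2 + 10*n + 21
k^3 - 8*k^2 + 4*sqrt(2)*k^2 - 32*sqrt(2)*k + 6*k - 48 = (k - 8)*(k + sqrt(2))*(k + 3*sqrt(2))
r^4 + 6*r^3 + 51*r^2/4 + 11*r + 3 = (r + 1/2)*(r + 3/2)*(r + 2)^2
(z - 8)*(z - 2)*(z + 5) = z^3 - 5*z^2 - 34*z + 80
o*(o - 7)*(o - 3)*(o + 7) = o^4 - 3*o^3 - 49*o^2 + 147*o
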